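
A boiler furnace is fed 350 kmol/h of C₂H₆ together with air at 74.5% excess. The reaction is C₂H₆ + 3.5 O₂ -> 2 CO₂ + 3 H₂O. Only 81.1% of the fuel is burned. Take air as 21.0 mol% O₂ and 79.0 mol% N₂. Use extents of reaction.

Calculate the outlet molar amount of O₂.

1140 kmol/h

Stoichiometric O₂ = 3.5 × 350 = 1225 kmol/h; O₂ fed = 1225 × 1.745 = 2138 kmol/h.
N₂ fed = 2138 × 79/21 = 8042 kmol/h.
Fuel reacted = 0.811 × 350 → ξ = 283.9 kmol/h.
Outlet (n = n₀ + ν ξ):
  C₂H₆: 350 − 1(283.9) = 66.15
  O₂: 2138 − 3.5(283.9) = 1144
  N₂: 8042 (inert)
  CO₂: 0 + 2(283.9) = 567.7
  H₂O: 0 + 3(283.9) = 851.6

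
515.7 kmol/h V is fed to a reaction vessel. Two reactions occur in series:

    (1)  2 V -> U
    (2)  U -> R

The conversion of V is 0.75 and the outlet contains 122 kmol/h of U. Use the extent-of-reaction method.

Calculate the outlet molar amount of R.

Conversion of V: V consumed = 2ξ₁ = 0.75 × 515.7 → ξ₁ = 193.4 kmol/h.
U balance: n_U = 0 + 1ξ₁ − 1ξ₂ = 122 → ξ₂ = (1·193.4 − 122)/1 = 71.39 kmol/h.
Outlet amounts (n = n₀ + Σ ν·ξ):
  V: 515.7 − 2(193.4) = 128.9
  U: 0 + 1(193.4) − 1(71.39) = 122
  R: 0 + 1(71.39) = 71.39

71.4 kmol/h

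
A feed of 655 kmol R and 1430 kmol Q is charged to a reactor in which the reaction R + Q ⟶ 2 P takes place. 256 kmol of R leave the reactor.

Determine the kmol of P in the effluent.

798 kmol

For R: n = n₀ − 1ξ → 256 = 655 − 1ξ, giving ξ = 399 kmol.
Outlet amounts (n = n₀ + ν ξ):
  R: 655 − 1(399) = 256
  Q: 1430 − 1(399) = 1031
  P: 0 + 2(399) = 798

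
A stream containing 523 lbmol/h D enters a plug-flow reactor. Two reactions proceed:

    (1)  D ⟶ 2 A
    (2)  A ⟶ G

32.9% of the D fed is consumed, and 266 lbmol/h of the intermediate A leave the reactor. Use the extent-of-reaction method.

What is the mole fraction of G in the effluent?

0.112

Conversion of D: D consumed = 1ξ₁ = 0.329 × 523 → ξ₁ = 172.1 lbmol/h.
A balance: n_A = 0 + 2ξ₁ − 1ξ₂ = 266 → ξ₂ = (2·172.1 − 266)/1 = 78.13 lbmol/h.
Outlet amounts (n = n₀ + Σ ν·ξ):
  D: 523 − 1(172.1) = 350.9
  A: 0 + 2(172.1) − 1(78.13) = 266
  G: 0 + 1(78.13) = 78.13
Total out = 695.1 lbmol/h; y_G = 78.13 / 695.1 = 0.1124.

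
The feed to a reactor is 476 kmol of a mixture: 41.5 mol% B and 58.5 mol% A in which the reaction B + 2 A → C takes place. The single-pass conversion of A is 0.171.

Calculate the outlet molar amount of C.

23.8 kmol

A reacted = 0.171 × 278.5 = 47.62 kmol; ν_A = −2, so ξ = 47.62/2 = 23.81 kmol.
Outlet amounts (n = n₀ + ν ξ):
  B: 197.5 − 1(23.81) = 173.7
  A: 278.5 − 2(23.81) = 230.8
  C: 0 + 1(23.81) = 23.81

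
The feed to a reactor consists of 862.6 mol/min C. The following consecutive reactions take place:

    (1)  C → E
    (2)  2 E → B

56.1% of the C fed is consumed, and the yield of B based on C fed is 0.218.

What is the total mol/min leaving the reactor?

675 mol/min

Conversion of C: C consumed = 1ξ₁ = 0.561 × 862.6 → ξ₁ = 483.9 mol/min.
Yield of B: 1ξ₂ / 862.6 = 0.218 → ξ₂ = 188 mol/min.
Outlet amounts (n = n₀ + Σ ν·ξ):
  C: 862.6 − 1(483.9) = 378.7
  E: 0 + 1(483.9) − 2(188) = 107.8
  B: 0 + 1(188) = 188
Total out = 378.7 + 107.8 + 188 = 674.6 mol/min.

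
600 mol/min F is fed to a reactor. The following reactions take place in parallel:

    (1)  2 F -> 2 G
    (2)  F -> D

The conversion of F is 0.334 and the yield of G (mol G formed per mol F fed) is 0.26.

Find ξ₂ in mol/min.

Yield of G: 2ξ₁ / 600 = 0.26 → ξ₁ = 78 mol/min.
Conversion of F: 2ξ₁ + 1ξ₂ = 0.334 × 600 = 200.4 → ξ₂ = 44.4 mol/min.
Outlet amounts (n = n₀ + Σ ν·ξ):
  F: 600 − 2(78) − 1(44.4) = 399.6
  G: 0 + 2(78) = 156
  D: 0 + 1(44.4) = 44.4

ξ₂ = 44.4 mol/min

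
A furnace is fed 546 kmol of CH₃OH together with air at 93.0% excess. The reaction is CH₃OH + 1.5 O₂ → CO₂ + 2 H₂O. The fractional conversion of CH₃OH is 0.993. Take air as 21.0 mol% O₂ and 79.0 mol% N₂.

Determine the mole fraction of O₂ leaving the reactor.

0.092

Stoichiometric O₂ = 1.5 × 546 = 819 kmol; O₂ fed = 819 × 1.930 = 1581 kmol.
N₂ fed = 1581 × 79/21 = 5946 kmol.
Fuel reacted = 0.993 × 546 → ξ = 542.2 kmol.
Outlet (n = n₀ + ν ξ):
  CH₃OH: 546 − 1(542.2) = 3.822
  O₂: 1581 − 1.5(542.2) = 767.4
  N₂: 5946 (inert)
  CO₂: 0 + 1(542.2) = 542.2
  H₂O: 0 + 2(542.2) = 1084
Total out = 8344 kmol; y_O₂ = 767.4 / 8344 = 0.09197.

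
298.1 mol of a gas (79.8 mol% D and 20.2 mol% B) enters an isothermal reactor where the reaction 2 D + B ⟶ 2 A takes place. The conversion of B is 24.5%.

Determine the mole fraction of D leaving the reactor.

0.735

B reacted = 0.245 × 60.22 = 14.75 mol; ν_B = −1, so ξ = 14.75/1 = 14.75 mol.
Outlet amounts (n = n₀ + ν ξ):
  D: 237.9 − 2(14.75) = 208.4
  B: 60.22 − 1(14.75) = 45.46
  A: 0 + 2(14.75) = 29.51
Total out = 283.3 mol; y_D = 208.4 / 283.3 = 0.7354.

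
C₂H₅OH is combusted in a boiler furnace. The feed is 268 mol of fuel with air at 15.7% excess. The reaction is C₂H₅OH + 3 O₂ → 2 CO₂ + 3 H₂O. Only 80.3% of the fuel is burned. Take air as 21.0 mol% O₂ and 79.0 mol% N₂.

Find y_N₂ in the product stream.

Stoichiometric O₂ = 3 × 268 = 804 mol; O₂ fed = 804 × 1.157 = 930.2 mol.
N₂ fed = 930.2 × 79/21 = 3499 mol.
Fuel reacted = 0.803 × 268 → ξ = 215.2 mol.
Outlet (n = n₀ + ν ξ):
  C₂H₅OH: 268 − 1(215.2) = 52.8
  O₂: 930.2 − 3(215.2) = 284.6
  N₂: 3499 (inert)
  CO₂: 0 + 2(215.2) = 430.4
  H₂O: 0 + 3(215.2) = 645.6
Total out = 4913 mol; y_N₂ = 3499 / 4913 = 0.7123.

0.712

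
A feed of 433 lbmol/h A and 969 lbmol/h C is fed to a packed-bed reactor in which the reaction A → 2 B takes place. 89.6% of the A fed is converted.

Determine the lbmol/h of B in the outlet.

776 lbmol/h

A reacted = 0.896 × 433 = 388 lbmol/h; ν_A = −1, so ξ = 388/1 = 388 lbmol/h.
Outlet amounts (n = n₀ + ν ξ):
  A: 433 − 1(388) = 45.03
  B: 0 + 2(388) = 775.9
  C: 969 (inert)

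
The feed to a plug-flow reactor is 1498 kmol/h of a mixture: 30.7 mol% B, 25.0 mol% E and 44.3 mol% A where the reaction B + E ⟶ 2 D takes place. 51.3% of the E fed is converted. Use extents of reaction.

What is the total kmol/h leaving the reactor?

1500 kmol/h

E reacted = 0.513 × 374.5 = 192.1 kmol/h; ν_E = −1, so ξ = 192.1/1 = 192.1 kmol/h.
Outlet amounts (n = n₀ + ν ξ):
  B: 459.9 − 1(192.1) = 267.8
  E: 374.5 − 1(192.1) = 182.4
  D: 0 + 2(192.1) = 384.2
  A: 663.6 (inert)
Total out = 267.8 + 182.4 + 384.2 + 663.6 = 1498 kmol/h.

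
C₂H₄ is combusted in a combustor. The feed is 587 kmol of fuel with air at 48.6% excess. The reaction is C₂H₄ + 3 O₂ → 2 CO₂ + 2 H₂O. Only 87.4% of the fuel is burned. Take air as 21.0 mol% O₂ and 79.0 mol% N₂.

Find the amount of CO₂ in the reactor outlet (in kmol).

Stoichiometric O₂ = 3 × 587 = 1761 kmol; O₂ fed = 1761 × 1.486 = 2617 kmol.
N₂ fed = 2617 × 79/21 = 9844 kmol.
Fuel reacted = 0.874 × 587 → ξ = 513 kmol.
Outlet (n = n₀ + ν ξ):
  C₂H₄: 587 − 1(513) = 73.96
  O₂: 2617 − 3(513) = 1078
  N₂: 9844 (inert)
  CO₂: 0 + 2(513) = 1026
  H₂O: 0 + 2(513) = 1026

1030 kmol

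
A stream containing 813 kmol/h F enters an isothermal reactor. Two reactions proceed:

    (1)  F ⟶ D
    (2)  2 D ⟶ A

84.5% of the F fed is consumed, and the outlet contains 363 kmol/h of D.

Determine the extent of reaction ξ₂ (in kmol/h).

Conversion of F: F consumed = 1ξ₁ = 0.845 × 813 → ξ₁ = 687 kmol/h.
D balance: n_D = 0 + 1ξ₁ − 2ξ₂ = 363 → ξ₂ = (1·687 − 363)/2 = 162 kmol/h.
Outlet amounts (n = n₀ + Σ ν·ξ):
  F: 813 − 1(687) = 126
  D: 0 + 1(687) − 2(162) = 363
  A: 0 + 1(162) = 162

ξ₂ = 162 kmol/h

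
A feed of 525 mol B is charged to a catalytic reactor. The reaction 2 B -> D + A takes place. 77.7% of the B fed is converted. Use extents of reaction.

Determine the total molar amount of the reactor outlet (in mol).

525 mol

B reacted = 0.777 × 525 = 407.9 mol; ν_B = −2, so ξ = 407.9/2 = 204 mol.
Outlet amounts (n = n₀ + ν ξ):
  B: 525 − 2(204) = 117.1
  D: 0 + 1(204) = 204
  A: 0 + 1(204) = 204
Total out = 117.1 + 204 + 204 = 525 mol.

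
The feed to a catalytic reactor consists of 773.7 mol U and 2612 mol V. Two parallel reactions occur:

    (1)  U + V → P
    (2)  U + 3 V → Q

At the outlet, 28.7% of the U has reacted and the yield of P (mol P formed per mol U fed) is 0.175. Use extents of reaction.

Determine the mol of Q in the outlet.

Yield of P: 1ξ₁ / 773.7 = 0.175 → ξ₁ = 135.4 mol.
Conversion of U: 1ξ₁ + 1ξ₂ = 0.287 × 773.7 = 222.1 → ξ₂ = 86.65 mol.
Outlet amounts (n = n₀ + Σ ν·ξ):
  U: 773.7 − 1(135.4) − 1(86.65) = 551.6
  V: 2612 − 1(135.4) − 3(86.65) = 2217
  P: 0 + 1(135.4) = 135.4
  Q: 0 + 1(86.65) = 86.65

86.7 mol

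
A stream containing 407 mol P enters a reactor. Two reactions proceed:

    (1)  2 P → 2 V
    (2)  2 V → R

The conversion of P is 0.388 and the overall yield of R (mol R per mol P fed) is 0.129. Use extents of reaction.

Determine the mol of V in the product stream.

52.9 mol

Conversion of P: P consumed = 2ξ₁ = 0.388 × 407 → ξ₁ = 78.96 mol.
Yield of R: 1ξ₂ / 407 = 0.129 → ξ₂ = 52.5 mol.
Outlet amounts (n = n₀ + Σ ν·ξ):
  P: 407 − 2(78.96) = 249.1
  V: 0 + 2(78.96) − 2(52.5) = 52.91
  R: 0 + 1(52.5) = 52.5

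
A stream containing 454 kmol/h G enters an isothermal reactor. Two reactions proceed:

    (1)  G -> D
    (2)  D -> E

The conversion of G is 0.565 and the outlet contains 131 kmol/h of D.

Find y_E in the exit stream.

Conversion of G: G consumed = 1ξ₁ = 0.565 × 454 → ξ₁ = 256.5 kmol/h.
D balance: n_D = 0 + 1ξ₁ − 1ξ₂ = 131 → ξ₂ = (1·256.5 − 131)/1 = 125.5 kmol/h.
Outlet amounts (n = n₀ + Σ ν·ξ):
  G: 454 − 1(256.5) = 197.5
  D: 0 + 1(256.5) − 1(125.5) = 131
  E: 0 + 1(125.5) = 125.5
Total out = 454 kmol/h; y_E = 125.5 / 454 = 0.2765.

0.276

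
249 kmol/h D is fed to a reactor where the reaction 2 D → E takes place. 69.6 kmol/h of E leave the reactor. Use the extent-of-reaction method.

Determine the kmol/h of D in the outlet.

For E: n = n₀ + 1ξ → 69.6 = 0 + 1ξ, giving ξ = 69.6 kmol/h.
Outlet amounts (n = n₀ + ν ξ):
  D: 249 − 2(69.6) = 109.8
  E: 0 + 1(69.6) = 69.6

110 kmol/h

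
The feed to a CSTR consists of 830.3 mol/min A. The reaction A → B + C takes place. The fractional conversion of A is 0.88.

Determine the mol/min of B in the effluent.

731 mol/min

A reacted = 0.88 × 830.3 = 730.7 mol/min; ν_A = −1, so ξ = 730.7/1 = 730.7 mol/min.
Outlet amounts (n = n₀ + ν ξ):
  A: 830.3 − 1(730.7) = 99.64
  B: 0 + 1(730.7) = 730.7
  C: 0 + 1(730.7) = 730.7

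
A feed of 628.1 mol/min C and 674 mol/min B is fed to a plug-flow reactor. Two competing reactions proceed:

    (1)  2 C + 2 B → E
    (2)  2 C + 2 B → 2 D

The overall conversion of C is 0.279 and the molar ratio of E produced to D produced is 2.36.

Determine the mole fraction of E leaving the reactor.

0.0686

Conversion of C: C consumed = 0.279 × 628.1 = 175.2 mol/min = 2ξ₁ + 2ξ₂.
Selectivity: 1ξ₁ / (2ξ₂) = 2.36 → ξ₁ = 4.72 ξ₂.
Substitute: (2·4.72 + 2) ξ₂ = 175.2 → ξ₂ = 15.32 mol/min, ξ₁ = 72.3 mol/min.
Outlet amounts (n = n₀ + Σ ν·ξ):
  C: 628.1 − 2(72.3) − 2(15.32) = 452.9
  B: 674 − 2(72.3) − 2(15.32) = 498.8
  E: 0 + 1(72.3) = 72.3
  D: 0 + 2(15.32) = 30.64
Total out = 1055 mol/min; y_E = 72.3 / 1055 = 0.06856.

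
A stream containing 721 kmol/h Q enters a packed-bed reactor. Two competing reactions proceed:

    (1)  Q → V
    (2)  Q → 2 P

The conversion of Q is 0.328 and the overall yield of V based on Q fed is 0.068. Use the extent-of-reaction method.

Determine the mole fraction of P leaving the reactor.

0.413

Yield of V: 1ξ₁ / 721 = 0.068 → ξ₁ = 49.03 kmol/h.
Conversion of Q: 1ξ₁ + 1ξ₂ = 0.328 × 721 = 236.5 → ξ₂ = 187.5 kmol/h.
Outlet amounts (n = n₀ + Σ ν·ξ):
  Q: 721 − 1(49.03) − 1(187.5) = 484.5
  V: 0 + 1(49.03) = 49.03
  P: 0 + 2(187.5) = 374.9
Total out = 908.5 kmol/h; y_P = 374.9 / 908.5 = 0.4127.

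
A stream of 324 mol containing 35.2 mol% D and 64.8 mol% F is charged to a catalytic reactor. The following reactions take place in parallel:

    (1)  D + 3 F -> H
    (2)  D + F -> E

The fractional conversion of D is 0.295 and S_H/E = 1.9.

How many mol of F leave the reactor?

132 mol

Conversion of D: D consumed = 0.295 × 114 = 33.64 mol = 1ξ₁ + 1ξ₂.
Selectivity: 1ξ₁ / (1ξ₂) = 1.9 → ξ₁ = 1.9 ξ₂.
Substitute: (1·1.9 + 1) ξ₂ = 33.64 → ξ₂ = 11.6 mol, ξ₁ = 22.04 mol.
Outlet amounts (n = n₀ + Σ ν·ξ):
  D: 114 − 1(22.04) − 1(11.6) = 80.4
  F: 210 − 3(22.04) − 1(11.6) = 132.2
  H: 0 + 1(22.04) = 22.04
  E: 0 + 1(11.6) = 11.6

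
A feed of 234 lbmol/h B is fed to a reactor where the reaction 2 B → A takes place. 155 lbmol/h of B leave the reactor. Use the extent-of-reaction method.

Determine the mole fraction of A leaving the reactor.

For B: n = n₀ − 2ξ → 155 = 234 − 2ξ, giving ξ = 39.5 lbmol/h.
Outlet amounts (n = n₀ + ν ξ):
  B: 234 − 2(39.5) = 155
  A: 0 + 1(39.5) = 39.5
Total out = 194.5 lbmol/h; y_A = 39.5 / 194.5 = 0.2031.

0.203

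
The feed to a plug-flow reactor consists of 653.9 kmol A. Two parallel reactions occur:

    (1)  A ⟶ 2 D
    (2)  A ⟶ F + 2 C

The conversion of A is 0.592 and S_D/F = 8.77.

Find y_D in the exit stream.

0.566

Conversion of A: A consumed = 0.592 × 653.9 = 387.1 kmol = 1ξ₁ + 1ξ₂.
Selectivity: 2ξ₁ / (1ξ₂) = 8.77 → ξ₁ = 4.385 ξ₂.
Substitute: (1·4.385 + 1) ξ₂ = 387.1 → ξ₂ = 71.89 kmol, ξ₁ = 315.2 kmol.
Outlet amounts (n = n₀ + Σ ν·ξ):
  A: 653.9 − 1(315.2) − 1(71.89) = 266.8
  D: 0 + 2(315.2) = 630.4
  F: 0 + 1(71.89) = 71.89
  C: 0 + 2(71.89) = 143.8
Total out = 1113 kmol; y_D = 630.4 / 1113 = 0.5665.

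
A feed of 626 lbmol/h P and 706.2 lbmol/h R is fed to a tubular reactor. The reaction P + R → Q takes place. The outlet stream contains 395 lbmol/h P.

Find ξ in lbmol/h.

For P: n = n₀ − 1ξ → 395 = 626 − 1ξ, giving ξ = 231 lbmol/h.
Outlet amounts (n = n₀ + ν ξ):
  P: 626 − 1(231) = 395
  R: 706.2 − 1(231) = 475.2
  Q: 0 + 1(231) = 231

ξ = 231 lbmol/h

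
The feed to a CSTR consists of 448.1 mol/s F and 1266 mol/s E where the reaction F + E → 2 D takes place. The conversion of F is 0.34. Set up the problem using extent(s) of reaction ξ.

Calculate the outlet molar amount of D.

305 mol/s

F reacted = 0.34 × 448.1 = 152.4 mol/s; ν_F = −1, so ξ = 152.4/1 = 152.4 mol/s.
Outlet amounts (n = n₀ + ν ξ):
  F: 448.1 − 1(152.4) = 295.7
  E: 1266 − 1(152.4) = 1114
  D: 0 + 2(152.4) = 304.7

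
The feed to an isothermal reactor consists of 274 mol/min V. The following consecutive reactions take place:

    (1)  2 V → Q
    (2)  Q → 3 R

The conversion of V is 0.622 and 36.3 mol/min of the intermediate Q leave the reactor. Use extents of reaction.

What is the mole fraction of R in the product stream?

Conversion of V: V consumed = 2ξ₁ = 0.622 × 274 → ξ₁ = 85.21 mol/min.
Q balance: n_Q = 0 + 1ξ₁ − 1ξ₂ = 36.3 → ξ₂ = (1·85.21 − 36.3)/1 = 48.91 mol/min.
Outlet amounts (n = n₀ + Σ ν·ξ):
  V: 274 − 2(85.21) = 103.6
  Q: 0 + 1(85.21) − 1(48.91) = 36.3
  R: 0 + 3(48.91) = 146.7
Total out = 286.6 mol/min; y_R = 146.7 / 286.6 = 0.512.

0.512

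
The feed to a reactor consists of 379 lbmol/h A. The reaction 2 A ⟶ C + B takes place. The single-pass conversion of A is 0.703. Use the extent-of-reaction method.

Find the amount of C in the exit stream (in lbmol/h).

133 lbmol/h

A reacted = 0.703 × 379 = 266.4 lbmol/h; ν_A = −2, so ξ = 266.4/2 = 133.2 lbmol/h.
Outlet amounts (n = n₀ + ν ξ):
  A: 379 − 2(133.2) = 112.6
  C: 0 + 1(133.2) = 133.2
  B: 0 + 1(133.2) = 133.2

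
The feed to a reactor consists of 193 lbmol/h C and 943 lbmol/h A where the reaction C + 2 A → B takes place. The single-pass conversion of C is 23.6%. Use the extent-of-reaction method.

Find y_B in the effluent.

0.0436

C reacted = 0.236 × 193 = 45.55 lbmol/h; ν_C = −1, so ξ = 45.55/1 = 45.55 lbmol/h.
Outlet amounts (n = n₀ + ν ξ):
  C: 193 − 1(45.55) = 147.5
  A: 943 − 2(45.55) = 851.9
  B: 0 + 1(45.55) = 45.55
Total out = 1045 lbmol/h; y_B = 45.55 / 1045 = 0.04359.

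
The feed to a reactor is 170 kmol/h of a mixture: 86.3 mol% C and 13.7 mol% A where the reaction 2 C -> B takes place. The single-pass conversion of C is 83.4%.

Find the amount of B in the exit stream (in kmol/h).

C reacted = 0.834 × 146.7 = 122.4 kmol/h; ν_C = −2, so ξ = 122.4/2 = 61.18 kmol/h.
Outlet amounts (n = n₀ + ν ξ):
  C: 146.7 − 2(61.18) = 24.35
  B: 0 + 1(61.18) = 61.18
  A: 23.29 (inert)

61.2 kmol/h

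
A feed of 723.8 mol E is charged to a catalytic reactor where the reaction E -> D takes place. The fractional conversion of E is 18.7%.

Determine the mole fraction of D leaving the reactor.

0.187

E reacted = 0.187 × 723.8 = 135.4 mol; ν_E = −1, so ξ = 135.4/1 = 135.4 mol.
Outlet amounts (n = n₀ + ν ξ):
  E: 723.8 − 1(135.4) = 588.4
  D: 0 + 1(135.4) = 135.4
Total out = 723.8 mol; y_D = 135.4 / 723.8 = 0.187.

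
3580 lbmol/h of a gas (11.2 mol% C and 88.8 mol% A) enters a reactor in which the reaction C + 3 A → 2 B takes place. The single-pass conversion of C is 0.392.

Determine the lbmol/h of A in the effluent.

C reacted = 0.392 × 401 = 157.2 lbmol/h; ν_C = −1, so ξ = 157.2/1 = 157.2 lbmol/h.
Outlet amounts (n = n₀ + ν ξ):
  C: 401 − 1(157.2) = 243.8
  A: 3179 − 3(157.2) = 2708
  B: 0 + 2(157.2) = 314.4

2710 lbmol/h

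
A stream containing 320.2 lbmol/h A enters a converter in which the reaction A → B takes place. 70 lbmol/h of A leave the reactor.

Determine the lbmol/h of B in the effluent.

250 lbmol/h

For A: n = n₀ − 1ξ → 70 = 320.2 − 1ξ, giving ξ = 250.2 lbmol/h.
Outlet amounts (n = n₀ + ν ξ):
  A: 320.2 − 1(250.2) = 70
  B: 0 + 1(250.2) = 250.2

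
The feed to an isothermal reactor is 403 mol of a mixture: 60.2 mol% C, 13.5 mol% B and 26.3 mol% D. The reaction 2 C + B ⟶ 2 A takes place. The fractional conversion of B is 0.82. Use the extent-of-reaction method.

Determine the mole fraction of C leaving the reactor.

B reacted = 0.82 × 54.41 = 44.61 mol; ν_B = −1, so ξ = 44.61/1 = 44.61 mol.
Outlet amounts (n = n₀ + ν ξ):
  C: 242.6 − 2(44.61) = 153.4
  B: 54.41 − 1(44.61) = 9.793
  A: 0 + 2(44.61) = 89.22
  D: 106 (inert)
Total out = 358.4 mol; y_C = 153.4 / 358.4 = 0.428.

0.428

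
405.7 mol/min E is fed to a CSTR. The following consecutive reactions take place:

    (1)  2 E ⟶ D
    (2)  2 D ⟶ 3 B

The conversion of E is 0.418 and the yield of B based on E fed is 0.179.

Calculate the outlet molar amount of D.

Conversion of E: E consumed = 2ξ₁ = 0.418 × 405.7 → ξ₁ = 84.79 mol/min.
Yield of B: 3ξ₂ / 405.7 = 0.179 → ξ₂ = 24.21 mol/min.
Outlet amounts (n = n₀ + Σ ν·ξ):
  E: 405.7 − 2(84.79) = 236.1
  D: 0 + 1(84.79) − 2(24.21) = 36.38
  B: 0 + 3(24.21) = 72.62

36.4 mol/min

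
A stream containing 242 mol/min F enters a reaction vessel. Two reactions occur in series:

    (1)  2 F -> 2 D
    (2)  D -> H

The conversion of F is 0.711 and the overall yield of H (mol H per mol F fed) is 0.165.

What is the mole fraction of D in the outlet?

0.546

Conversion of F: F consumed = 2ξ₁ = 0.711 × 242 → ξ₁ = 86.03 mol/min.
Yield of H: 1ξ₂ / 242 = 0.165 → ξ₂ = 39.93 mol/min.
Outlet amounts (n = n₀ + Σ ν·ξ):
  F: 242 − 2(86.03) = 69.94
  D: 0 + 2(86.03) − 1(39.93) = 132.1
  H: 0 + 1(39.93) = 39.93
Total out = 242 mol/min; y_D = 132.1 / 242 = 0.546.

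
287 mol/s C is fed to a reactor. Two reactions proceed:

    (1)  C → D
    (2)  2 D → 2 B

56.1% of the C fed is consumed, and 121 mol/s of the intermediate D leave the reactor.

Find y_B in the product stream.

0.139

Conversion of C: C consumed = 1ξ₁ = 0.561 × 287 → ξ₁ = 161 mol/s.
D balance: n_D = 0 + 1ξ₁ − 2ξ₂ = 121 → ξ₂ = (1·161 − 121)/2 = 20 mol/s.
Outlet amounts (n = n₀ + Σ ν·ξ):
  C: 287 − 1(161) = 126
  D: 0 + 1(161) − 2(20) = 121
  B: 0 + 2(20) = 40.01
Total out = 287 mol/s; y_B = 40.01 / 287 = 0.1394.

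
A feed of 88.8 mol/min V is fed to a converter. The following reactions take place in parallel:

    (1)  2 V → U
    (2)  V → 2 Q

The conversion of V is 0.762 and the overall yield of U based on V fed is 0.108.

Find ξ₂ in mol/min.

ξ₂ = 48.5 mol/min

Yield of U: 1ξ₁ / 88.8 = 0.108 → ξ₁ = 9.59 mol/min.
Conversion of V: 2ξ₁ + 1ξ₂ = 0.762 × 88.8 = 67.67 → ξ₂ = 48.48 mol/min.
Outlet amounts (n = n₀ + Σ ν·ξ):
  V: 88.8 − 2(9.59) − 1(48.48) = 21.13
  U: 0 + 1(9.59) = 9.59
  Q: 0 + 2(48.48) = 96.97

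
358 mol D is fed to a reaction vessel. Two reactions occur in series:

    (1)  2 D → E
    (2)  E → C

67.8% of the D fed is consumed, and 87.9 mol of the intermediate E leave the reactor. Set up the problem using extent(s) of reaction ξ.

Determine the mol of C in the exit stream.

Conversion of D: D consumed = 2ξ₁ = 0.678 × 358 → ξ₁ = 121.4 mol.
E balance: n_E = 0 + 1ξ₁ − 1ξ₂ = 87.9 → ξ₂ = (1·121.4 − 87.9)/1 = 33.46 mol.
Outlet amounts (n = n₀ + Σ ν·ξ):
  D: 358 − 2(121.4) = 115.3
  E: 0 + 1(121.4) − 1(33.46) = 87.9
  C: 0 + 1(33.46) = 33.46

33.5 mol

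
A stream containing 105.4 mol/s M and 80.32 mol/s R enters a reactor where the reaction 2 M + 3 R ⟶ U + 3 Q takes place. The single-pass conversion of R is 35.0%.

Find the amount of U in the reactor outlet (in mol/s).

9.37 mol/s

R reacted = 0.35 × 80.32 = 28.11 mol/s; ν_R = −3, so ξ = 28.11/3 = 9.371 mol/s.
Outlet amounts (n = n₀ + ν ξ):
  M: 105.4 − 2(9.371) = 86.66
  R: 80.32 − 3(9.371) = 52.21
  U: 0 + 1(9.371) = 9.371
  Q: 0 + 3(9.371) = 28.11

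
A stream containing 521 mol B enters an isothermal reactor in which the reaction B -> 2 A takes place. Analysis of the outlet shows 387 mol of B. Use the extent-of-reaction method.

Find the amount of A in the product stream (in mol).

For B: n = n₀ − 1ξ → 387 = 521 − 1ξ, giving ξ = 134 mol.
Outlet amounts (n = n₀ + ν ξ):
  B: 521 − 1(134) = 387
  A: 0 + 2(134) = 268

268 mol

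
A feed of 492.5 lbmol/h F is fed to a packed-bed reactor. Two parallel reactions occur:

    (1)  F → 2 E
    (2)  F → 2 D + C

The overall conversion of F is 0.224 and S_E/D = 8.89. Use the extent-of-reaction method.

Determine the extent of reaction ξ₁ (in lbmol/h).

Conversion of F: F consumed = 0.224 × 492.5 = 110.3 lbmol/h = 1ξ₁ + 1ξ₂.
Selectivity: 2ξ₁ / (2ξ₂) = 8.89 → ξ₁ = 8.89 ξ₂.
Substitute: (1·8.89 + 1) ξ₂ = 110.3 → ξ₂ = 11.15 lbmol/h, ξ₁ = 99.17 lbmol/h.
Outlet amounts (n = n₀ + Σ ν·ξ):
  F: 492.5 − 1(99.17) − 1(11.15) = 382.2
  E: 0 + 2(99.17) = 198.3
  D: 0 + 2(11.15) = 22.31
  C: 0 + 1(11.15) = 11.15

ξ₁ = 99.2 lbmol/h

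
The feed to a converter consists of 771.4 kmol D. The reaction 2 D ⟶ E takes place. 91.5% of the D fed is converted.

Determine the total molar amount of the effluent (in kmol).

418 kmol

D reacted = 0.915 × 771.4 = 705.8 kmol; ν_D = −2, so ξ = 705.8/2 = 352.9 kmol.
Outlet amounts (n = n₀ + ν ξ):
  D: 771.4 − 2(352.9) = 65.57
  E: 0 + 1(352.9) = 352.9
Total out = 65.57 + 352.9 = 418.5 kmol.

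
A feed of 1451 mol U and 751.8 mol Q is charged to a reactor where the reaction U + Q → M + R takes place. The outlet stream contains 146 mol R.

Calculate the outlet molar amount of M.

146 mol

For R: n = n₀ + 1ξ → 146 = 0 + 1ξ, giving ξ = 146 mol.
Outlet amounts (n = n₀ + ν ξ):
  U: 1451 − 1(146) = 1305
  Q: 751.8 − 1(146) = 605.8
  M: 0 + 1(146) = 146
  R: 0 + 1(146) = 146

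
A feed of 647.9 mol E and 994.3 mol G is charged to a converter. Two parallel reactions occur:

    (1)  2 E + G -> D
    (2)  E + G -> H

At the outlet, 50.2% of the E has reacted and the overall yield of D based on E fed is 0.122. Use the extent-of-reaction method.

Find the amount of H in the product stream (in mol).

167 mol

Yield of D: 1ξ₁ / 647.9 = 0.122 → ξ₁ = 79.04 mol.
Conversion of E: 2ξ₁ + 1ξ₂ = 0.502 × 647.9 = 325.2 → ξ₂ = 167.2 mol.
Outlet amounts (n = n₀ + Σ ν·ξ):
  E: 647.9 − 2(79.04) − 1(167.2) = 322.7
  G: 994.3 − 1(79.04) − 1(167.2) = 748.1
  D: 0 + 1(79.04) = 79.04
  H: 0 + 1(167.2) = 167.2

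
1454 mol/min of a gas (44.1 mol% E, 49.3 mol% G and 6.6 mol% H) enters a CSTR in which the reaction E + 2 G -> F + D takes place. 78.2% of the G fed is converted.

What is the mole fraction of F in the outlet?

G reacted = 0.782 × 716.8 = 560.6 mol/min; ν_G = −2, so ξ = 560.6/2 = 280.3 mol/min.
Outlet amounts (n = n₀ + ν ξ):
  E: 641.2 − 1(280.3) = 360.9
  G: 716.8 − 2(280.3) = 156.3
  F: 0 + 1(280.3) = 280.3
  D: 0 + 1(280.3) = 280.3
  H: 95.96 (inert)
Total out = 1174 mol/min; y_F = 280.3 / 1174 = 0.2388.

0.239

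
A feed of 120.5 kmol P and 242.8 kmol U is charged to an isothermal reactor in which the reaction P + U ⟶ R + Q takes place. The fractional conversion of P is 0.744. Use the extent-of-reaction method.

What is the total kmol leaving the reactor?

P reacted = 0.744 × 120.5 = 89.65 kmol; ν_P = −1, so ξ = 89.65/1 = 89.65 kmol.
Outlet amounts (n = n₀ + ν ξ):
  P: 120.5 − 1(89.65) = 30.85
  U: 242.8 − 1(89.65) = 153.1
  R: 0 + 1(89.65) = 89.65
  Q: 0 + 1(89.65) = 89.65
Total out = 30.85 + 153.1 + 89.65 + 89.65 = 363.3 kmol.

363 kmol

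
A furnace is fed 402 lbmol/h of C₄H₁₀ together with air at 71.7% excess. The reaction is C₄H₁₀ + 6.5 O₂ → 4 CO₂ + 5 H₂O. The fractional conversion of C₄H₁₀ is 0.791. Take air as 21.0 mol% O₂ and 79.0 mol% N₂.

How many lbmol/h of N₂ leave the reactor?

Stoichiometric O₂ = 6.5 × 402 = 2613 lbmol/h; O₂ fed = 2613 × 1.717 = 4487 lbmol/h.
N₂ fed = 4487 × 79/21 = 16880 lbmol/h.
Fuel reacted = 0.791 × 402 → ξ = 318 lbmol/h.
Outlet (n = n₀ + ν ξ):
  C₄H₁₀: 402 − 1(318) = 84.02
  O₂: 4487 − 6.5(318) = 2420
  N₂: 16880 (inert)
  CO₂: 0 + 4(318) = 1272
  H₂O: 0 + 5(318) = 1590

16900 lbmol/h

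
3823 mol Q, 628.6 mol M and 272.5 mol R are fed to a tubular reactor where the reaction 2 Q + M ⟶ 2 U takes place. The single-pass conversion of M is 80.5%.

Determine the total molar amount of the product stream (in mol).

M reacted = 0.805 × 628.6 = 506 mol; ν_M = −1, so ξ = 506/1 = 506 mol.
Outlet amounts (n = n₀ + ν ξ):
  Q: 3823 − 2(506) = 2811
  M: 628.6 − 1(506) = 122.6
  U: 0 + 2(506) = 1012
  R: 272.5 (inert)
Total out = 2811 + 122.6 + 1012 + 272.5 = 4218 mol.

4220 mol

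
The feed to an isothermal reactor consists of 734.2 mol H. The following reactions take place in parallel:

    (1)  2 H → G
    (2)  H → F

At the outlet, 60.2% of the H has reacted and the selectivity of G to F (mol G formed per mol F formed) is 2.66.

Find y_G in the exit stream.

Conversion of H: H consumed = 0.602 × 734.2 = 442 mol = 2ξ₁ + 1ξ₂.
Selectivity: 1ξ₁ / (1ξ₂) = 2.66 → ξ₁ = 2.66 ξ₂.
Substitute: (2·2.66 + 1) ξ₂ = 442 → ξ₂ = 69.93 mol, ξ₁ = 186 mol.
Outlet amounts (n = n₀ + Σ ν·ξ):
  H: 734.2 − 2(186) − 1(69.93) = 292.2
  G: 0 + 1(186) = 186
  F: 0 + 1(69.93) = 69.93
Total out = 548.2 mol; y_G = 186 / 548.2 = 0.3394.

0.339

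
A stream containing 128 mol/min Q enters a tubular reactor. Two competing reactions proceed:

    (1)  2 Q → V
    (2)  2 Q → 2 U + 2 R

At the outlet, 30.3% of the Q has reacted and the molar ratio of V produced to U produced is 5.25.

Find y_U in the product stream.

0.0297

Conversion of Q: Q consumed = 0.303 × 128 = 38.78 mol/min = 2ξ₁ + 2ξ₂.
Selectivity: 1ξ₁ / (2ξ₂) = 5.25 → ξ₁ = 10.5 ξ₂.
Substitute: (2·10.5 + 2) ξ₂ = 38.78 → ξ₂ = 1.686 mol/min, ξ₁ = 17.71 mol/min.
Outlet amounts (n = n₀ + Σ ν·ξ):
  Q: 128 − 2(17.71) − 2(1.686) = 89.22
  V: 0 + 1(17.71) = 17.71
  U: 0 + 2(1.686) = 3.373
  R: 0 + 2(1.686) = 3.373
Total out = 113.7 mol/min; y_U = 3.373 / 113.7 = 0.02967.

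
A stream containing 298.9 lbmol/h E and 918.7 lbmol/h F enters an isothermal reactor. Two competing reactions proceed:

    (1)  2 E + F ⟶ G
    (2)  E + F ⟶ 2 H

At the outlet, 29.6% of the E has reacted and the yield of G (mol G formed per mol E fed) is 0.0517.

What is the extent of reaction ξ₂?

ξ₂ = 57.6 lbmol/h

Yield of G: 1ξ₁ / 298.9 = 0.0517 → ξ₁ = 15.45 lbmol/h.
Conversion of E: 2ξ₁ + 1ξ₂ = 0.296 × 298.9 = 88.47 → ξ₂ = 57.57 lbmol/h.
Outlet amounts (n = n₀ + Σ ν·ξ):
  E: 298.9 − 2(15.45) − 1(57.57) = 210.4
  F: 918.7 − 1(15.45) − 1(57.57) = 845.7
  G: 0 + 1(15.45) = 15.45
  H: 0 + 2(57.57) = 115.1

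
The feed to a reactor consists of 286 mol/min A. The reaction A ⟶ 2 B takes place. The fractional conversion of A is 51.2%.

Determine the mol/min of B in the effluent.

293 mol/min

A reacted = 0.512 × 286 = 146.4 mol/min; ν_A = −1, so ξ = 146.4/1 = 146.4 mol/min.
Outlet amounts (n = n₀ + ν ξ):
  A: 286 − 1(146.4) = 139.6
  B: 0 + 2(146.4) = 292.9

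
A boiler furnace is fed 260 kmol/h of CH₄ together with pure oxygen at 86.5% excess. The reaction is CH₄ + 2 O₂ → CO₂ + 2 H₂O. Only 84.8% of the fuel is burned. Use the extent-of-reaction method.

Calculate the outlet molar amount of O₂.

529 kmol/h

Stoichiometric O₂ = 2 × 260 = 520 kmol/h; O₂ fed = 520 × 1.865 = 969.8 kmol/h.
Fuel reacted = 0.848 × 260 → ξ = 220.5 kmol/h.
Outlet (n = n₀ + ν ξ):
  CH₄: 260 − 1(220.5) = 39.52
  O₂: 969.8 − 2(220.5) = 528.8
  CO₂: 0 + 1(220.5) = 220.5
  H₂O: 0 + 2(220.5) = 441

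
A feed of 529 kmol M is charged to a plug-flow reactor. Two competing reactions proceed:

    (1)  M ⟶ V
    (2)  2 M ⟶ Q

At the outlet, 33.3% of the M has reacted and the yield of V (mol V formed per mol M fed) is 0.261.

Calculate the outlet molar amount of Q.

Yield of V: 1ξ₁ / 529 = 0.261 → ξ₁ = 138.1 kmol.
Conversion of M: 1ξ₁ + 2ξ₂ = 0.333 × 529 = 176.2 → ξ₂ = 19.04 kmol.
Outlet amounts (n = n₀ + Σ ν·ξ):
  M: 529 − 1(138.1) − 2(19.04) = 352.8
  V: 0 + 1(138.1) = 138.1
  Q: 0 + 1(19.04) = 19.04

19 kmol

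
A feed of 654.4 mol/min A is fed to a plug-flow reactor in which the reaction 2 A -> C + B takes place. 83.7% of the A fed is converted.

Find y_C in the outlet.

A reacted = 0.837 × 654.4 = 547.7 mol/min; ν_A = −2, so ξ = 547.7/2 = 273.9 mol/min.
Outlet amounts (n = n₀ + ν ξ):
  A: 654.4 − 2(273.9) = 106.7
  C: 0 + 1(273.9) = 273.9
  B: 0 + 1(273.9) = 273.9
Total out = 654.4 mol/min; y_C = 273.9 / 654.4 = 0.4185.

0.419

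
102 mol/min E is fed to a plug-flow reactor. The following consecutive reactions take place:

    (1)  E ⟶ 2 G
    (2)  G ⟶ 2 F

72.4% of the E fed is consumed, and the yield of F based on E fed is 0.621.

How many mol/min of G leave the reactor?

116 mol/min

Conversion of E: E consumed = 1ξ₁ = 0.724 × 102 → ξ₁ = 73.85 mol/min.
Yield of F: 2ξ₂ / 102 = 0.621 → ξ₂ = 31.67 mol/min.
Outlet amounts (n = n₀ + Σ ν·ξ):
  E: 102 − 1(73.85) = 28.15
  G: 0 + 2(73.85) − 1(31.67) = 116
  F: 0 + 2(31.67) = 63.34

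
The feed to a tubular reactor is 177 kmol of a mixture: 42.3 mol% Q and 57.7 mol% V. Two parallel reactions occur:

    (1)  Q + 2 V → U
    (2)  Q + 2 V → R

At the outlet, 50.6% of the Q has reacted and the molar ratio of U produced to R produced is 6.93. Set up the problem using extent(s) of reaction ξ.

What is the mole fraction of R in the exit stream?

Conversion of Q: Q consumed = 0.506 × 74.87 = 37.88 kmol = 1ξ₁ + 1ξ₂.
Selectivity: 1ξ₁ / (1ξ₂) = 6.93 → ξ₁ = 6.93 ξ₂.
Substitute: (1·6.93 + 1) ξ₂ = 37.88 → ξ₂ = 4.777 kmol, ξ₁ = 33.11 kmol.
Outlet amounts (n = n₀ + Σ ν·ξ):
  Q: 74.87 − 1(33.11) − 1(4.777) = 36.99
  V: 102.1 − 2(33.11) − 2(4.777) = 26.36
  U: 0 + 1(33.11) = 33.11
  R: 0 + 1(4.777) = 4.777
Total out = 101.2 kmol; y_R = 4.777 / 101.2 = 0.04719.

0.0472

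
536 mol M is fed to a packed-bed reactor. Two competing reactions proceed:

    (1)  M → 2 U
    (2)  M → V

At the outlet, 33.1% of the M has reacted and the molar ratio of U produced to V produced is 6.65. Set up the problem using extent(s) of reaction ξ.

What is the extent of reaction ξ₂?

Conversion of M: M consumed = 0.331 × 536 = 177.4 mol = 1ξ₁ + 1ξ₂.
Selectivity: 2ξ₁ / (1ξ₂) = 6.65 → ξ₁ = 3.325 ξ₂.
Substitute: (1·3.325 + 1) ξ₂ = 177.4 → ξ₂ = 41.02 mol, ξ₁ = 136.4 mol.
Outlet amounts (n = n₀ + Σ ν·ξ):
  M: 536 − 1(136.4) − 1(41.02) = 358.6
  U: 0 + 2(136.4) = 272.8
  V: 0 + 1(41.02) = 41.02

ξ₂ = 41 mol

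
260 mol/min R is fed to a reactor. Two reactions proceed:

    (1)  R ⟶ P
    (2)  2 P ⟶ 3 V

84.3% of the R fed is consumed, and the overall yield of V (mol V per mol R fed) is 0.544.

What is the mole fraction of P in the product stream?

Conversion of R: R consumed = 1ξ₁ = 0.843 × 260 → ξ₁ = 219.2 mol/min.
Yield of V: 3ξ₂ / 260 = 0.544 → ξ₂ = 47.15 mol/min.
Outlet amounts (n = n₀ + Σ ν·ξ):
  R: 260 − 1(219.2) = 40.82
  P: 0 + 1(219.2) − 2(47.15) = 124.9
  V: 0 + 3(47.15) = 141.4
Total out = 307.1 mol/min; y_P = 124.9 / 307.1 = 0.4066.

0.407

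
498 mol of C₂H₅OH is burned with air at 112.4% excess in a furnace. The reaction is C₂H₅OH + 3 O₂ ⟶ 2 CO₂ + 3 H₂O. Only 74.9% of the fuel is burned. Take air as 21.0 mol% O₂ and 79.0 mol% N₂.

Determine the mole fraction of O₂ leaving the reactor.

0.129

Stoichiometric O₂ = 3 × 498 = 1494 mol; O₂ fed = 1494 × 2.124 = 3173 mol.
N₂ fed = 3173 × 79/21 = 11940 mol.
Fuel reacted = 0.749 × 498 → ξ = 373 mol.
Outlet (n = n₀ + ν ξ):
  C₂H₅OH: 498 − 1(373) = 125
  O₂: 3173 − 3(373) = 2054
  N₂: 11940 (inert)
  CO₂: 0 + 2(373) = 746
  H₂O: 0 + 3(373) = 1119
Total out = 15980 mol; y_O₂ = 2054 / 15980 = 0.1285.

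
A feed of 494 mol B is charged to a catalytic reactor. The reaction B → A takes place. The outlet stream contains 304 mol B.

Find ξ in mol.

ξ = 190 mol

For B: n = n₀ − 1ξ → 304 = 494 − 1ξ, giving ξ = 190 mol.
Outlet amounts (n = n₀ + ν ξ):
  B: 494 − 1(190) = 304
  A: 0 + 1(190) = 190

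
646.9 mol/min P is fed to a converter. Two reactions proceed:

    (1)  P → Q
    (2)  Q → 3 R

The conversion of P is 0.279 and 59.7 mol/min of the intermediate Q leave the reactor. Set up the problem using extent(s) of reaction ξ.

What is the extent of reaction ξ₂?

ξ₂ = 121 mol/min

Conversion of P: P consumed = 1ξ₁ = 0.279 × 646.9 → ξ₁ = 180.5 mol/min.
Q balance: n_Q = 0 + 1ξ₁ − 1ξ₂ = 59.7 → ξ₂ = (1·180.5 − 59.7)/1 = 120.8 mol/min.
Outlet amounts (n = n₀ + Σ ν·ξ):
  P: 646.9 − 1(180.5) = 466.4
  Q: 0 + 1(180.5) − 1(120.8) = 59.7
  R: 0 + 3(120.8) = 362.4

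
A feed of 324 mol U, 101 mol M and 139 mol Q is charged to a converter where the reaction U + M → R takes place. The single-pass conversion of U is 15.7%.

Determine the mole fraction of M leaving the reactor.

U reacted = 0.157 × 324 = 50.87 mol; ν_U = −1, so ξ = 50.87/1 = 50.87 mol.
Outlet amounts (n = n₀ + ν ξ):
  U: 324 − 1(50.87) = 273.1
  M: 101 − 1(50.87) = 50.13
  R: 0 + 1(50.87) = 50.87
  Q: 139 (inert)
Total out = 513.1 mol; y_M = 50.13 / 513.1 = 0.0977.

0.0977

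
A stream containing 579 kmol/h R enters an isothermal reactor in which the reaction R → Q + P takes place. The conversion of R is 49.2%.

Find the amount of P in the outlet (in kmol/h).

285 kmol/h

R reacted = 0.492 × 579 = 284.9 kmol/h; ν_R = −1, so ξ = 284.9/1 = 284.9 kmol/h.
Outlet amounts (n = n₀ + ν ξ):
  R: 579 − 1(284.9) = 294.1
  Q: 0 + 1(284.9) = 284.9
  P: 0 + 1(284.9) = 284.9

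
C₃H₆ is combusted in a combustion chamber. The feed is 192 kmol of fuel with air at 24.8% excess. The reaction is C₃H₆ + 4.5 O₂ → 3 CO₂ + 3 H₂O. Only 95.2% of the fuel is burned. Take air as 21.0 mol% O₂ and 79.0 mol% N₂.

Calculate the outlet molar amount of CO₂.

548 kmol

Stoichiometric O₂ = 4.5 × 192 = 864 kmol; O₂ fed = 864 × 1.248 = 1078 kmol.
N₂ fed = 1078 × 79/21 = 4056 kmol.
Fuel reacted = 0.952 × 192 → ξ = 182.8 kmol.
Outlet (n = n₀ + ν ξ):
  C₃H₆: 192 − 1(182.8) = 9.216
  O₂: 1078 − 4.5(182.8) = 255.7
  N₂: 4056 (inert)
  CO₂: 0 + 3(182.8) = 548.4
  H₂O: 0 + 3(182.8) = 548.4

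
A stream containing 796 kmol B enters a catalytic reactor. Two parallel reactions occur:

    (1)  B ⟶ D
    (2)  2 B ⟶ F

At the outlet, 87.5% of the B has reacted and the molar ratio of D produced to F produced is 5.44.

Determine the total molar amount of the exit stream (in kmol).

Conversion of B: B consumed = 0.875 × 796 = 696.5 kmol = 1ξ₁ + 2ξ₂.
Selectivity: 1ξ₁ / (1ξ₂) = 5.44 → ξ₁ = 5.44 ξ₂.
Substitute: (1·5.44 + 2) ξ₂ = 696.5 → ξ₂ = 93.62 kmol, ξ₁ = 509.3 kmol.
Outlet amounts (n = n₀ + Σ ν·ξ):
  B: 796 − 1(509.3) − 2(93.62) = 99.5
  D: 0 + 1(509.3) = 509.3
  F: 0 + 1(93.62) = 93.62
Total out = 99.5 + 509.3 + 93.62 = 702.4 kmol.

702 kmol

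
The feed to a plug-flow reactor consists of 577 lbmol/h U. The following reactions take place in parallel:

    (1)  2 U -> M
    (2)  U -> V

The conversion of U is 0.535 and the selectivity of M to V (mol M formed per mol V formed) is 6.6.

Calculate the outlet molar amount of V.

21.7 lbmol/h

Conversion of U: U consumed = 0.535 × 577 = 308.7 lbmol/h = 2ξ₁ + 1ξ₂.
Selectivity: 1ξ₁ / (1ξ₂) = 6.6 → ξ₁ = 6.6 ξ₂.
Substitute: (2·6.6 + 1) ξ₂ = 308.7 → ξ₂ = 21.74 lbmol/h, ξ₁ = 143.5 lbmol/h.
Outlet amounts (n = n₀ + Σ ν·ξ):
  U: 577 − 2(143.5) − 1(21.74) = 268.3
  M: 0 + 1(143.5) = 143.5
  V: 0 + 1(21.74) = 21.74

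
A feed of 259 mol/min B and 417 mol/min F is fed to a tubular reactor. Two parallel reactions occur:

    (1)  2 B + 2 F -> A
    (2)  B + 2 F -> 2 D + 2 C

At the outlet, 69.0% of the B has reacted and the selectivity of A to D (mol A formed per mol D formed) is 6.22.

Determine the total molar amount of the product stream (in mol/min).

425 mol/min

Conversion of B: B consumed = 0.69 × 259 = 178.7 mol/min = 2ξ₁ + 1ξ₂.
Selectivity: 1ξ₁ / (2ξ₂) = 6.22 → ξ₁ = 12.44 ξ₂.
Substitute: (2·12.44 + 1) ξ₂ = 178.7 → ξ₂ = 6.905 mol/min, ξ₁ = 85.9 mol/min.
Outlet amounts (n = n₀ + Σ ν·ξ):
  B: 259 − 2(85.9) − 1(6.905) = 80.29
  F: 417 − 2(85.9) − 2(6.905) = 231.4
  A: 0 + 1(85.9) = 85.9
  D: 0 + 2(6.905) = 13.81
  C: 0 + 2(6.905) = 13.81
Total out = 80.29 + 231.4 + 85.9 + 13.81 + 13.81 = 425.2 mol/min.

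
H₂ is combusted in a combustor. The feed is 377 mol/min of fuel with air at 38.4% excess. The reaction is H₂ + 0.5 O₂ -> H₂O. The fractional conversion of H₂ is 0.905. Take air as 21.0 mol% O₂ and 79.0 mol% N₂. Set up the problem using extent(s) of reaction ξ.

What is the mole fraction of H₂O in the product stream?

Stoichiometric O₂ = 0.5 × 377 = 188.5 mol/min; O₂ fed = 188.5 × 1.384 = 260.9 mol/min.
N₂ fed = 260.9 × 79/21 = 981.4 mol/min.
Fuel reacted = 0.905 × 377 → ξ = 341.2 mol/min.
Outlet (n = n₀ + ν ξ):
  H₂: 377 − 1(341.2) = 35.81
  O₂: 260.9 − 0.5(341.2) = 90.29
  N₂: 981.4 (inert)
  H₂O: 0 + 1(341.2) = 341.2
Total out = 1449 mol/min; y_H₂O = 341.2 / 1449 = 0.2355.

0.236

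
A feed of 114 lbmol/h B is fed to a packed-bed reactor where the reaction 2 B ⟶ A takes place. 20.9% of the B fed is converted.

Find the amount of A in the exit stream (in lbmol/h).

11.9 lbmol/h

B reacted = 0.209 × 114 = 23.83 lbmol/h; ν_B = −2, so ξ = 23.83/2 = 11.91 lbmol/h.
Outlet amounts (n = n₀ + ν ξ):
  B: 114 − 2(11.91) = 90.17
  A: 0 + 1(11.91) = 11.91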